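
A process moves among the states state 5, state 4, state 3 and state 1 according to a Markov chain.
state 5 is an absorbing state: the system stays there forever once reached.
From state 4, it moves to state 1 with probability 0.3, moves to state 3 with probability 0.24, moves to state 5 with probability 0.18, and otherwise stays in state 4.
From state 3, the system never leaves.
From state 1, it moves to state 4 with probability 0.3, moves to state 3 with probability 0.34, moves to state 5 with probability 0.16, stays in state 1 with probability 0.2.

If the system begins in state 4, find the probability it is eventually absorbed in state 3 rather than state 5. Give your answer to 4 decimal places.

0.6049

Let h(s) be the probability of absorption at state 3 starting from transient state s. Then h(state 3) = 1 and h(state 5) = 0. By first-step analysis:
h(state 4) = 0.18·0 + 0.28·h(state 4) + 0.24·1 + 0.3·h(state 1)
h(state 1) = 0.16·0 + 0.3·h(state 4) + 0.34·1 + 0.2·h(state 1)
Solving: h(state 4) = 0.6049, h(state 1) = 0.6519.
Starting from state 4, the probability is 0.6049.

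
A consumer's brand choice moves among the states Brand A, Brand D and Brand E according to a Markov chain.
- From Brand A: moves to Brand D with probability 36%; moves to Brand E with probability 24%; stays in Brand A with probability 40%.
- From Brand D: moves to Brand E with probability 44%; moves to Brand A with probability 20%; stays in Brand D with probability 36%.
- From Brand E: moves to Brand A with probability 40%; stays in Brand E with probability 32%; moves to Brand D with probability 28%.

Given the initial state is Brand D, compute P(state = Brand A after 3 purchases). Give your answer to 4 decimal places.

Propagate the distribution vector 3 purchases from Brand D.
After 0 purchases: (0.0000, 1.0000, 0.0000)
After 1 purchase: (0.2000, 0.3600, 0.4400)
After 2 purchases: (0.3280, 0.3248, 0.3472)
After 3 purchases: (0.3350, 0.3322, 0.3327)
P(in Brand A after 3 purchases) = 0.3350

0.3350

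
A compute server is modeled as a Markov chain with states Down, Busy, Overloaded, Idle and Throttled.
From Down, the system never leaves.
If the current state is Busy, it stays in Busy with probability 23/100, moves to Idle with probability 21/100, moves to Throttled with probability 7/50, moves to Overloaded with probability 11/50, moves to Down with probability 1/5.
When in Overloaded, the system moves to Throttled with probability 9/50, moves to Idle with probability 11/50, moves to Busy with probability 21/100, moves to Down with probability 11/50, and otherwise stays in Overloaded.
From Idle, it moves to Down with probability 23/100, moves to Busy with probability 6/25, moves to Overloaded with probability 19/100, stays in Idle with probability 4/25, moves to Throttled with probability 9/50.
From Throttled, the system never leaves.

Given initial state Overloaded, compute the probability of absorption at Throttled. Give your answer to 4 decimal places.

0.4402

Let h(s) be the probability of absorption at Throttled starting from transient state s. Then h(Throttled) = 1 and h(Down) = 0. By first-step analysis:
h(Busy) = 0.2·0 + 0.23·h(Busy) + 0.22·h(Overloaded) + 0.21·h(Idle) + 0.14·1
h(Overloaded) = 0.22·0 + 0.21·h(Busy) + 0.17·h(Overloaded) + 0.22·h(Idle) + 0.18·1
h(Idle) = 0.23·0 + 0.24·h(Busy) + 0.19·h(Overloaded) + 0.16·h(Idle) + 0.18·1
Solving: h(Busy) = 0.4264, h(Overloaded) = 0.4402, h(Idle) = 0.4357.
Starting from Overloaded, the probability is 0.4402.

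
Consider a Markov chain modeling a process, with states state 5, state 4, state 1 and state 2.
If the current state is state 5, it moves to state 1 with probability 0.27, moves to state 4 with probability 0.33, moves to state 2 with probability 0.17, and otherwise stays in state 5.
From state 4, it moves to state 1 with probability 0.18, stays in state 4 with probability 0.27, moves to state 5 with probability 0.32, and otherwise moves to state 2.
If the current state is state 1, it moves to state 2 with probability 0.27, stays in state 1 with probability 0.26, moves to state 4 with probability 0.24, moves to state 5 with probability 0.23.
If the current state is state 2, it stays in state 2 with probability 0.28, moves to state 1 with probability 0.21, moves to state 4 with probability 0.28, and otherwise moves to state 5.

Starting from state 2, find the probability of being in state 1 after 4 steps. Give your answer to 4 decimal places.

Propagate the distribution vector 4 steps from state 2.
After 0 steps: (0.0000, 0.0000, 0.0000, 1.0000)
After 1 step: (0.2300, 0.2800, 0.2100, 0.2800)
After 2 steps: (0.2552, 0.2803, 0.2259, 0.2386)
After 3 steps: (0.2552, 0.2809, 0.2282, 0.2357)
After 4 steps: (0.2553, 0.2808, 0.2283, 0.2356)
P(in state 1 after 4 steps) = 0.2283

0.2283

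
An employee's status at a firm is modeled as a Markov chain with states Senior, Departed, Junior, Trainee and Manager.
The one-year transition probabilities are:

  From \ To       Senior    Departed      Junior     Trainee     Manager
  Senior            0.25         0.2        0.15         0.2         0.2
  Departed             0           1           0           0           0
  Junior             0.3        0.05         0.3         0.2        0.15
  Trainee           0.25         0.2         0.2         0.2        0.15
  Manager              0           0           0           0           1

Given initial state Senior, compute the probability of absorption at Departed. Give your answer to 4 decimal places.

Let h(s) be the probability of absorption at Departed starting from transient state s. Then h(Departed) = 1 and h(Manager) = 0. By first-step analysis:
h(Senior) = 0.25·h(Senior) + 0.2·1 + 0.15·h(Junior) + 0.2·h(Trainee) + 0.2·0
h(Junior) = 0.3·h(Senior) + 0.05·1 + 0.3·h(Junior) + 0.2·h(Trainee) + 0.15·0
h(Trainee) = 0.25·h(Senior) + 0.2·1 + 0.2·h(Junior) + 0.2·h(Trainee) + 0.15·0
Solving: h(Senior) = 0.4875, h(Junior) = 0.4257, h(Trainee) = 0.5088.
Starting from Senior, the probability is 0.4875.

0.4875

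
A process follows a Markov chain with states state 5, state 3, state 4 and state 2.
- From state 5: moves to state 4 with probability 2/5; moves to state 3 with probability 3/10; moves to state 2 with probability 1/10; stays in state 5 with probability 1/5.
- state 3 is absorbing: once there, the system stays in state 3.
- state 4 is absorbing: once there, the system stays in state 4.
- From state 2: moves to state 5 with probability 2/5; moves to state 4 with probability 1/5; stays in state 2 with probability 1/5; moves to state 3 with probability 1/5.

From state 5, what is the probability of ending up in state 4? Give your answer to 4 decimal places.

0.5667

Let h(s) be the probability of absorption at state 4 starting from transient state s. Then h(state 4) = 1 and h(state 3) = 0. By first-step analysis:
h(state 5) = 0.2·h(state 5) + 0.3·0 + 0.4·1 + 0.1·h(state 2)
h(state 2) = 0.4·h(state 5) + 0.2·0 + 0.2·1 + 0.2·h(state 2)
Solving: h(state 5) = 0.5667, h(state 2) = 0.5333.
Starting from state 5, the probability is 0.5667.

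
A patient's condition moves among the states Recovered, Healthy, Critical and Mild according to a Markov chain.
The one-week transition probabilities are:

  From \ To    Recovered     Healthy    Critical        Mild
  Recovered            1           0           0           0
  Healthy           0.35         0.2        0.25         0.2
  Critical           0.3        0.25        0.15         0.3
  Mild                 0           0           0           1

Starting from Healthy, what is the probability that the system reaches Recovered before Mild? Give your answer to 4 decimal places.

0.6032

Let h(s) be the probability of absorption at Recovered starting from transient state s. Then h(Recovered) = 1 and h(Mild) = 0. By first-step analysis:
h(Healthy) = 0.35·1 + 0.2·h(Healthy) + 0.25·h(Critical) + 0.2·0
h(Critical) = 0.3·1 + 0.25·h(Healthy) + 0.15·h(Critical) + 0.3·0
Solving: h(Healthy) = 0.6032, h(Critical) = 0.5304.
Starting from Healthy, the probability is 0.6032.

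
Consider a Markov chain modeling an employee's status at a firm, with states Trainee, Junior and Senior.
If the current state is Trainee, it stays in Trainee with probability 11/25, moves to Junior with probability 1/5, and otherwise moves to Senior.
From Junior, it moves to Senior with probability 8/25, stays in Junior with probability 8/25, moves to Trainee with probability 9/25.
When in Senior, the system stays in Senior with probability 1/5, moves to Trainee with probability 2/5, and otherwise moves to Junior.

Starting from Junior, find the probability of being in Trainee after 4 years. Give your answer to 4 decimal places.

0.4043

Propagate the distribution vector 4 years from Junior.
After 0 years: (0.0000, 1.0000, 0.0000)
After 1 year: (0.3600, 0.3200, 0.3200)
After 2 years: (0.4016, 0.3024, 0.2960)
After 3 years: (0.4040, 0.2955, 0.3005)
After 4 years: (0.4043, 0.2956, 0.3001)
P(in Trainee after 4 years) = 0.4043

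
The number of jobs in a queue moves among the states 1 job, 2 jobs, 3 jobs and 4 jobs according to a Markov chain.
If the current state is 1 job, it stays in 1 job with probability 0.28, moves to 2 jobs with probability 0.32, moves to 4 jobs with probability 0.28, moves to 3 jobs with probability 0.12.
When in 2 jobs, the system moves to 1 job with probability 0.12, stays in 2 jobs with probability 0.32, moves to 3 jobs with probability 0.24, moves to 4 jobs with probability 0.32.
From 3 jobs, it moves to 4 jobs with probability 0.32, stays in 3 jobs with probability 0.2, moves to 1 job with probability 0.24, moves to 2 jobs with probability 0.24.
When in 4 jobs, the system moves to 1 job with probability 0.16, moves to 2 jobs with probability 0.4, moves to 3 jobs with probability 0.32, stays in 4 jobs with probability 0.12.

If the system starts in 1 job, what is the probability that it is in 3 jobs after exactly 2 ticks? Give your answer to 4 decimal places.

Propagate the distribution vector 2 ticks from 1 job.
After 0 ticks: (1.0000, 0.0000, 0.0000, 0.0000)
After 1 tick: (0.2800, 0.3200, 0.1200, 0.2800)
After 2 ticks: (0.1904, 0.3328, 0.2240, 0.2528)
P(in 3 jobs after 2 ticks) = 0.2240

0.2240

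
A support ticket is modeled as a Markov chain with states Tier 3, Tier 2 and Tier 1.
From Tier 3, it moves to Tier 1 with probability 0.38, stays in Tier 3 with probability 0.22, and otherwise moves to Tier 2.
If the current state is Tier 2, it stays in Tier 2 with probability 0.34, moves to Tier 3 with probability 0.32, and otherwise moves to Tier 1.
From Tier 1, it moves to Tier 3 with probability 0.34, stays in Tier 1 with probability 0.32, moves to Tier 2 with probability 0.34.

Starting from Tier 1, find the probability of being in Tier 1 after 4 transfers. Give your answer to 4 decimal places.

0.3450

Propagate the distribution vector 4 transfers from Tier 1.
After 0 transfers: (0.0000, 0.0000, 1.0000)
After 1 transfer: (0.3400, 0.3400, 0.3200)
After 2 transfers: (0.2924, 0.3604, 0.3472)
After 3 transfers: (0.2977, 0.3575, 0.3448)
After 4 transfers: (0.2971, 0.3579, 0.3450)
P(in Tier 1 after 4 transfers) = 0.3450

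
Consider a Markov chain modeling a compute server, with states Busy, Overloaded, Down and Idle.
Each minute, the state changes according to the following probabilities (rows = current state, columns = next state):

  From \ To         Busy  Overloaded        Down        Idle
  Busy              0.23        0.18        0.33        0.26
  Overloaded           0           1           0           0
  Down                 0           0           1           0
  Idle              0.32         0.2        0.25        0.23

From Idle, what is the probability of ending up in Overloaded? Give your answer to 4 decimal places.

Let h(s) be the probability of absorption at Overloaded starting from transient state s. Then h(Overloaded) = 1 and h(Down) = 0. By first-step analysis:
h(Busy) = 0.23·h(Busy) + 0.18·1 + 0.33·0 + 0.26·h(Idle)
h(Idle) = 0.32·h(Busy) + 0.2·1 + 0.25·0 + 0.23·h(Idle)
Solving: h(Busy) = 0.3739, h(Idle) = 0.4151.
Starting from Idle, the probability is 0.4151.

0.4151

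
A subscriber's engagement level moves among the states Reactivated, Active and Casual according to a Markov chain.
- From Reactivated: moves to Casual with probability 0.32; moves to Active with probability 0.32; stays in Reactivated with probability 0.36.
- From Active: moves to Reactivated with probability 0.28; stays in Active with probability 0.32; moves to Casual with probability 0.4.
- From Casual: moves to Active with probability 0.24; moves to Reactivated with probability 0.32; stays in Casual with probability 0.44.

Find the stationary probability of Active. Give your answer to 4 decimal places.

Let the stationary distribution be π with π = πP and π_1 + π_2 + π_3 = 1.
π_1 = 0.36·π_1 + 0.28·π_2 + 0.32·π_3
π_2 = 0.32·π_1 + 0.32·π_2 + 0.24·π_3
Solving with the normalization constraint gives π = (0.3213, 0.2888, 0.3899).
So the stationary probability of Active is 0.2888.

0.2888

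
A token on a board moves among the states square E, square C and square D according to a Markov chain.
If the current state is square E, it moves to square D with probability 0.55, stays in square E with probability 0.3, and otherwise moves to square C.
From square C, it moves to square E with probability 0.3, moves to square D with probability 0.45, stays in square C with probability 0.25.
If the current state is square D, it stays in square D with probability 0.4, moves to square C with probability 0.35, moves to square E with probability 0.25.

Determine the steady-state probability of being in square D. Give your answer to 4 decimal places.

0.4550

Let the stationary distribution be π with π = πP and π_1 + π_2 + π_3 = 1.
π_1 = 0.3·π_1 + 0.3·π_2 + 0.25·π_3
π_2 = 0.15·π_1 + 0.25·π_2 + 0.35·π_3
Solving with the normalization constraint gives π = (0.2773, 0.2678, 0.4550).
So the stationary probability of square D is 0.4550.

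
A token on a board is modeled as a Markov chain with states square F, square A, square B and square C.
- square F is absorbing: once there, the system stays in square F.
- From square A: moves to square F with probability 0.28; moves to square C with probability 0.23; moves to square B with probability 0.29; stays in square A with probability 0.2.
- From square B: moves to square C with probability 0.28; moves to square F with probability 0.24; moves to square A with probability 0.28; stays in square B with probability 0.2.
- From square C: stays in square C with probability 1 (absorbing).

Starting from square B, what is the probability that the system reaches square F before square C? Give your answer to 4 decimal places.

Let h(s) be the probability of absorption at square F starting from transient state s. Then h(square F) = 1 and h(square C) = 0. By first-step analysis:
h(square A) = 0.28·1 + 0.2·h(square A) + 0.29·h(square B) + 0.23·0
h(square B) = 0.24·1 + 0.28·h(square A) + 0.2·h(square B) + 0.28·0
Solving: h(square A) = 0.5254, h(square B) = 0.4839.
Starting from square B, the probability is 0.4839.

0.4839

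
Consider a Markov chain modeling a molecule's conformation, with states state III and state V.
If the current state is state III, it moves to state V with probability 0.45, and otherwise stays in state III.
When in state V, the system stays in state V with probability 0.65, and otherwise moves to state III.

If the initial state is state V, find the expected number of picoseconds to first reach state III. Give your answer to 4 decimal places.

2.8571

Let t(s) be the expected number of picoseconds to first reach state III from state s, with t(state III) = 0. Conditioning on the first picosecond:
t(state V) = 1 + 0.65·t(state V)
Solving: t(state V) = 2.8571.
Expected picoseconds from state V to state III: 2.8571.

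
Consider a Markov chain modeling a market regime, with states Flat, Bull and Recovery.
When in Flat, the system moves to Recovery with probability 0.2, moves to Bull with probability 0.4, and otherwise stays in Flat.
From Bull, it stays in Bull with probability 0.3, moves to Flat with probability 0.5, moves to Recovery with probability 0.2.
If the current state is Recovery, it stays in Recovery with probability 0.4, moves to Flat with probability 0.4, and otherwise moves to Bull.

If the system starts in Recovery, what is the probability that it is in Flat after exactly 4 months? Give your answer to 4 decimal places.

Propagate the distribution vector 4 months from Recovery.
After 0 months: (0.0000, 0.0000, 1.0000)
After 1 month: (0.4000, 0.2000, 0.4000)
After 2 months: (0.4200, 0.3000, 0.2800)
After 3 months: (0.4300, 0.3140, 0.2560)
After 4 months: (0.4314, 0.3174, 0.2512)
P(in Flat after 4 months) = 0.4314

0.4314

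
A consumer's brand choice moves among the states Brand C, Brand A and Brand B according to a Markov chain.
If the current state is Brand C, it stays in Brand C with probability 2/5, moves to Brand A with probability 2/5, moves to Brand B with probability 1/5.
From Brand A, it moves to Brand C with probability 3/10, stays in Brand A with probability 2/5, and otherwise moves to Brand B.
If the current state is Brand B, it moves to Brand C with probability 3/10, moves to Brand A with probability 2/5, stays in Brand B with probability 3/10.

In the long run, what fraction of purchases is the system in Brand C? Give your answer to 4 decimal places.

Let the stationary distribution be π with π = πP and π_1 + π_2 + π_3 = 1.
π_1 = 0.4·π_1 + 0.3·π_2 + 0.3·π_3
π_2 = 0.4·π_1 + 0.4·π_2 + 0.4·π_3
Solving with the normalization constraint gives π = (0.3333, 0.4000, 0.2667).
So the stationary probability of Brand C is 0.3333.

0.3333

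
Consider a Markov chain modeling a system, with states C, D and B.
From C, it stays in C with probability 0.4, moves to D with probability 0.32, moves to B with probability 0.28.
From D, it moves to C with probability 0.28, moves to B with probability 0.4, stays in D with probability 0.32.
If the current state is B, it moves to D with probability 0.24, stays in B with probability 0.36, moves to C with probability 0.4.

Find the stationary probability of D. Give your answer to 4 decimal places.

0.2926

Let the stationary distribution be π with π = πP and π_1 + π_2 + π_3 = 1.
π_1 = 0.4·π_1 + 0.28·π_2 + 0.4·π_3
π_2 = 0.32·π_1 + 0.32·π_2 + 0.24·π_3
Solving with the normalization constraint gives π = (0.3649, 0.2926, 0.3425).
So the stationary probability of D is 0.2926.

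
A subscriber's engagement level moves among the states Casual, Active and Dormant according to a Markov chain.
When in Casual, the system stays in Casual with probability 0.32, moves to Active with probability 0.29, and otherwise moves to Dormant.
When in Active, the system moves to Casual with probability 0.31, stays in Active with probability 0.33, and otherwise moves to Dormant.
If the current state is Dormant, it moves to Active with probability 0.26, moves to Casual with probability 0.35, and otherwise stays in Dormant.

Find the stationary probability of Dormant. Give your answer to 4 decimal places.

0.3813

Let the stationary distribution be π with π = πP and π_1 + π_2 + π_3 = 1.
π_1 = 0.32·π_1 + 0.31·π_2 + 0.35·π_3
π_2 = 0.29·π_1 + 0.33·π_2 + 0.26·π_3
Solving with the normalization constraint gives π = (0.3285, 0.2902, 0.3813).
So the stationary probability of Dormant is 0.3813.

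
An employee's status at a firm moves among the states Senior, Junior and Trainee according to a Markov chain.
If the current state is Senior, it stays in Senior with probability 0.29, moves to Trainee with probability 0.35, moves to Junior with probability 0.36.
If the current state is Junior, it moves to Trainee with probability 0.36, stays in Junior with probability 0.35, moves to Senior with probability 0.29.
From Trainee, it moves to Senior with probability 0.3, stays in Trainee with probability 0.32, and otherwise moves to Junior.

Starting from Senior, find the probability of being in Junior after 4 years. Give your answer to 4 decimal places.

0.3632

Propagate the distribution vector 4 years from Senior.
After 0 years: (1.0000, 0.0000, 0.0000)
After 1 year: (0.2900, 0.3600, 0.3500)
After 2 years: (0.2935, 0.3634, 0.3431)
After 3 years: (0.2934, 0.3632, 0.3433)
After 4 years: (0.2934, 0.3632, 0.3433)
P(in Junior after 4 years) = 0.3632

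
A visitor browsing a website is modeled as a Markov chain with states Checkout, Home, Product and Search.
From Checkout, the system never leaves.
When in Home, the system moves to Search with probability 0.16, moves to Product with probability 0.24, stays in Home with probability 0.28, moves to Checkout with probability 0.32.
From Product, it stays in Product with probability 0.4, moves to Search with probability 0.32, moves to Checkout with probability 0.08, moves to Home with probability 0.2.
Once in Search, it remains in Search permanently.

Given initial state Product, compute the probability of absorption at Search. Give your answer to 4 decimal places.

0.6833

Let h(s) be the probability of absorption at Search starting from transient state s. Then h(Search) = 1 and h(Checkout) = 0. By first-step analysis:
h(Home) = 0.32·0 + 0.28·h(Home) + 0.24·h(Product) + 0.16·1
h(Product) = 0.08·0 + 0.2·h(Home) + 0.4·h(Product) + 0.32·1
Solving: h(Home) = 0.4500, h(Product) = 0.6833.
Starting from Product, the probability is 0.6833.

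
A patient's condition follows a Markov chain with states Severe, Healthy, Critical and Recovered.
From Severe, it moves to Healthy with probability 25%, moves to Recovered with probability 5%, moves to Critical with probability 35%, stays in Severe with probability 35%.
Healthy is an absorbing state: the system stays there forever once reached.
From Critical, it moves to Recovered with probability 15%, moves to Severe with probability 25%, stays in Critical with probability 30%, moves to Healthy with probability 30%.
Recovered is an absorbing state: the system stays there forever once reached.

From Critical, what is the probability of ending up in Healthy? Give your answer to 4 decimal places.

0.7007

Let h(s) be the probability of absorption at Healthy starting from transient state s. Then h(Healthy) = 1 and h(Recovered) = 0. By first-step analysis:
h(Severe) = 0.35·h(Severe) + 0.25·1 + 0.35·h(Critical) + 0.05·0
h(Critical) = 0.25·h(Severe) + 0.3·1 + 0.3·h(Critical) + 0.15·0
Solving: h(Severe) = 0.7619, h(Critical) = 0.7007.
Starting from Critical, the probability is 0.7007.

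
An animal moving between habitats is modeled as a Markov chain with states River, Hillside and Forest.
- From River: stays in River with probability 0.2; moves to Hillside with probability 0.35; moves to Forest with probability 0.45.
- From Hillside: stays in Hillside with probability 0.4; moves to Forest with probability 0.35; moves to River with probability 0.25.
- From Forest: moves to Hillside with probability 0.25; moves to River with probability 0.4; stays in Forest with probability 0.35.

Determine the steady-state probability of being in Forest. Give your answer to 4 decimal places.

0.3792

Let the stationary distribution be π with π = πP and π_1 + π_2 + π_3 = 1.
π_1 = 0.2·π_1 + 0.25·π_2 + 0.4·π_3
π_2 = 0.35·π_1 + 0.4·π_2 + 0.25·π_3
Solving with the normalization constraint gives π = (0.2923, 0.3285, 0.3792).
So the stationary probability of Forest is 0.3792.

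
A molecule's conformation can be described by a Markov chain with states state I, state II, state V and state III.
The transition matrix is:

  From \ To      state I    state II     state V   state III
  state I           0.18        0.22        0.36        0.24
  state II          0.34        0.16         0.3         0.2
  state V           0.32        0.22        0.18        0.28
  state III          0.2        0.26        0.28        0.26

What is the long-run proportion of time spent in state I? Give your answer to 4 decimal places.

Let the stationary distribution be π with π = πP and π_1 + π_2 + π_3 + π_4 = 1.
π_1 = 0.18·π_1 + 0.34·π_2 + 0.32·π_3 + 0.2·π_4
π_2 = 0.22·π_1 + 0.16·π_2 + 0.22·π_3 + 0.26·π_4
π_3 = 0.36·π_1 + 0.3·π_2 + 0.18·π_3 + 0.28·π_4
Solving with the normalization constraint gives π = (0.2585, 0.2169, 0.2773, 0.2474).
So the stationary probability of state I is 0.2585.

0.2585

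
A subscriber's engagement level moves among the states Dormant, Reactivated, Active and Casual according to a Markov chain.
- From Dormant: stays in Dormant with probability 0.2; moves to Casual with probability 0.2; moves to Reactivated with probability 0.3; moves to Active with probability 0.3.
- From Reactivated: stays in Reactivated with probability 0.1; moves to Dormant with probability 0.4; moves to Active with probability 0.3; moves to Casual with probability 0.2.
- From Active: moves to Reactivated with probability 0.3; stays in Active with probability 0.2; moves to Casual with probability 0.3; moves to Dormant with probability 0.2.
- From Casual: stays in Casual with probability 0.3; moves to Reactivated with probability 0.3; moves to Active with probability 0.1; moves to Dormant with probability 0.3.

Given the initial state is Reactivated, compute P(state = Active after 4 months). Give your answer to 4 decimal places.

0.2277

Propagate the distribution vector 4 months from Reactivated.
After 0 months: (0.0000, 1.0000, 0.0000, 0.0000)
After 1 month: (0.4000, 0.1000, 0.3000, 0.2000)
After 2 months: (0.2400, 0.2800, 0.2300, 0.2500)
After 3 months: (0.2810, 0.2440, 0.2270, 0.2480)
After 4 months: (0.2736, 0.2512, 0.2277, 0.2475)
P(in Active after 4 months) = 0.2277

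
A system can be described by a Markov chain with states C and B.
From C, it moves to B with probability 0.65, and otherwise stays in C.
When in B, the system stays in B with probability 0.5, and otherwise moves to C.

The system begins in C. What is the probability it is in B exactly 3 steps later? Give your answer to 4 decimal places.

Propagate the distribution vector 3 steps from C.
After 0 steps: (1.0000, 0.0000)
After 1 step: (0.3500, 0.6500)
After 2 steps: (0.4475, 0.5525)
After 3 steps: (0.4329, 0.5671)
P(in B after 3 steps) = 0.5671

0.5671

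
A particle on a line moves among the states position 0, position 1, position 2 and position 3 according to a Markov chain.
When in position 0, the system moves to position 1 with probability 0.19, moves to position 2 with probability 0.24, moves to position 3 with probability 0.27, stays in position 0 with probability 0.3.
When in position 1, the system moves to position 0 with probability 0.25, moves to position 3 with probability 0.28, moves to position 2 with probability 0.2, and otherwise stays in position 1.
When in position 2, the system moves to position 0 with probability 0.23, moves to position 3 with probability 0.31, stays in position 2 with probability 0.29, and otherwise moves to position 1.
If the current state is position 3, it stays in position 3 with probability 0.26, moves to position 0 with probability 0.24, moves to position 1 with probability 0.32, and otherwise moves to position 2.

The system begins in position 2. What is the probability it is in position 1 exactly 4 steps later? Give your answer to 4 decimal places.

Propagate the distribution vector 4 steps from position 2.
After 0 steps: (0.0000, 0.0000, 1.0000, 0.0000)
After 1 step: (0.2300, 0.1700, 0.2900, 0.3100)
After 2 steps: (0.2526, 0.2381, 0.2291, 0.2802)
After 3 steps: (0.2552, 0.2409, 0.2251, 0.2787)
After 4 steps: (0.2555, 0.2410, 0.2249, 0.2786)
P(in position 1 after 4 steps) = 0.2410

0.2410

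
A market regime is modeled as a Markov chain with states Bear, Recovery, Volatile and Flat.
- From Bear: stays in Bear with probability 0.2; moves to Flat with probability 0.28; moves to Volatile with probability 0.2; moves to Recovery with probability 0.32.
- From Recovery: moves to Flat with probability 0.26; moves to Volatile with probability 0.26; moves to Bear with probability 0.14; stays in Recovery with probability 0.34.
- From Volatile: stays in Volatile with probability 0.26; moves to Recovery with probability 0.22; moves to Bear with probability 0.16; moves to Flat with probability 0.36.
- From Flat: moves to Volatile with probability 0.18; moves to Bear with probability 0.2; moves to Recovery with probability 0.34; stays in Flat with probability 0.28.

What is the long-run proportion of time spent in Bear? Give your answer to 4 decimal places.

0.1724

Let the stationary distribution be π with π = πP and π_1 + π_2 + π_3 + π_4 = 1.
π_1 = 0.2·π_1 + 0.14·π_2 + 0.16·π_3 + 0.2·π_4
π_2 = 0.32·π_1 + 0.34·π_2 + 0.22·π_3 + 0.34·π_4
π_3 = 0.2·π_1 + 0.26·π_2 + 0.26·π_3 + 0.18·π_4
Solving with the normalization constraint gives π = (0.1724, 0.3094, 0.2263, 0.2919).
So the stationary probability of Bear is 0.1724.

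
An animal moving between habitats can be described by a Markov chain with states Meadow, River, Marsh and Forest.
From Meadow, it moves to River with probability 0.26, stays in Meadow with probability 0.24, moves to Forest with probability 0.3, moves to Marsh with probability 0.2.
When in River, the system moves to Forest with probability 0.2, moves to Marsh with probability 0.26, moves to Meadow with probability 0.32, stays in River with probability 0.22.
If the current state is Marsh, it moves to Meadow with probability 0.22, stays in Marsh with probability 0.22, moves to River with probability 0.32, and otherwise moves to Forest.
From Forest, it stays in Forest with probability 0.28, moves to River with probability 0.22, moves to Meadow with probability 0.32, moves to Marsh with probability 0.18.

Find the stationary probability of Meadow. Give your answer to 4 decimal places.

Let the stationary distribution be π with π = πP and π_1 + π_2 + π_3 + π_4 = 1.
π_1 = 0.24·π_1 + 0.32·π_2 + 0.22·π_3 + 0.32·π_4
π_2 = 0.26·π_1 + 0.22·π_2 + 0.32·π_3 + 0.22·π_4
π_3 = 0.2·π_1 + 0.26·π_2 + 0.22·π_3 + 0.18·π_4
Solving with the normalization constraint gives π = (0.2765, 0.2525, 0.2143, 0.2568).
So the stationary probability of Meadow is 0.2765.

0.2765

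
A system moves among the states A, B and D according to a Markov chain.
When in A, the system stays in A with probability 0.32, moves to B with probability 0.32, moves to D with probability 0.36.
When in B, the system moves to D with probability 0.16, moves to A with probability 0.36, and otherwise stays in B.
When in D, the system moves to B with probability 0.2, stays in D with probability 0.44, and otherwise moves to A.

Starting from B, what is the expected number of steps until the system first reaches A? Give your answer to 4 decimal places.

Let t(s) be the expected number of steps to first reach A from state s, with t(A) = 0. Conditioning on the first step:
t(B) = 1 + 0.48·t(B) + 0.16·t(D)
t(D) = 1 + 0.2·t(B) + 0.44·t(D)
Solving: t(B) = 2.7778, t(D) = 2.7778.
Expected steps from B to A: 2.7778.

2.7778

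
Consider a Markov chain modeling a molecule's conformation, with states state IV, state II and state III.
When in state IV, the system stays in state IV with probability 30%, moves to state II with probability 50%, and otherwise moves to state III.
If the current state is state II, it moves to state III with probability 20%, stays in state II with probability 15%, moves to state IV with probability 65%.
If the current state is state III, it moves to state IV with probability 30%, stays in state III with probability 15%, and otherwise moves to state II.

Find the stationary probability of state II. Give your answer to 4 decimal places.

Let the stationary distribution be π with π = πP and π_1 + π_2 + π_3 = 1.
π_1 = 0.3·π_1 + 0.65·π_2 + 0.3·π_3
π_2 = 0.5·π_1 + 0.15·π_2 + 0.55·π_3
Solving with the normalization constraint gives π = (0.4321, 0.3774, 0.1905).
So the stationary probability of state II is 0.3774.

0.3774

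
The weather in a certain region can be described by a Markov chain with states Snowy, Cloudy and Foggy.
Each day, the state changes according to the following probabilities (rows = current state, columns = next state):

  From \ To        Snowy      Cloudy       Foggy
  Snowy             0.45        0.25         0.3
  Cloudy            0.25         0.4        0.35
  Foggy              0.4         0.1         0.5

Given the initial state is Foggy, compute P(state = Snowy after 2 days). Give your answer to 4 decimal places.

0.4050

Sum over the intermediate state after 1 day:
P = P(Foggy→Snowy)·P(Snowy→Snowy) + P(Foggy→Cloudy)·P(Cloudy→Snowy) + P(Foggy→Foggy)·P(Foggy→Snowy)
  = 0.4×0.45 + 0.1×0.25 + 0.5×0.4
  = 0.1800 + 0.0250 + 0.2000 = 0.4050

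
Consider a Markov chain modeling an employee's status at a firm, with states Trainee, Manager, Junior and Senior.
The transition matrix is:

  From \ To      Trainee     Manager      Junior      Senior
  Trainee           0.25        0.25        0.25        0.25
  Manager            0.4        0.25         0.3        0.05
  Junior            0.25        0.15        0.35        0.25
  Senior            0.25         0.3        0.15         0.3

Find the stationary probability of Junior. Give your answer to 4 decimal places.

Let the stationary distribution be π with π = πP and π_1 + π_2 + π_3 + π_4 = 1.
π_1 = 0.25·π_1 + 0.4·π_2 + 0.25·π_3 + 0.25·π_4
π_2 = 0.25·π_1 + 0.25·π_2 + 0.15·π_3 + 0.3·π_4
π_3 = 0.25·π_1 + 0.3·π_2 + 0.35·π_3 + 0.15·π_4
Solving with the normalization constraint gives π = (0.2851, 0.2340, 0.2670, 0.2139).
So the stationary probability of Junior is 0.2670.

0.2670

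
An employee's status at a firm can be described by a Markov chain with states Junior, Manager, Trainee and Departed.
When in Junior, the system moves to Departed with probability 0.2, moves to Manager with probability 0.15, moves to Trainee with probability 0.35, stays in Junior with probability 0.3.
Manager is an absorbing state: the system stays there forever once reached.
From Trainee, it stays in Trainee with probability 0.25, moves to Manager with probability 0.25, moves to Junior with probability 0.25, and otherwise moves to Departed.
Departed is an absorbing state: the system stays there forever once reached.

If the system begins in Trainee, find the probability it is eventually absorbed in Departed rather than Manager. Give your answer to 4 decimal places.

Let h(s) be the probability of absorption at Departed starting from transient state s. Then h(Departed) = 1 and h(Manager) = 0. By first-step analysis:
h(Junior) = 0.3·h(Junior) + 0.15·0 + 0.35·h(Trainee) + 0.2·1
h(Trainee) = 0.25·h(Junior) + 0.25·0 + 0.25·h(Trainee) + 0.25·1
Solving: h(Junior) = 0.5429, h(Trainee) = 0.5143.
Starting from Trainee, the probability is 0.5143.

0.5143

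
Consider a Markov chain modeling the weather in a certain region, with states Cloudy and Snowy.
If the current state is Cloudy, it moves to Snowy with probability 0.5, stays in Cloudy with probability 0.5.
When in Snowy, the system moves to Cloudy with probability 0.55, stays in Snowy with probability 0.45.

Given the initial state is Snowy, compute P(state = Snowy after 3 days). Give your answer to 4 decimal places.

0.4761

Propagate the distribution vector 3 days from Snowy.
After 0 days: (0.0000, 1.0000)
After 1 day: (0.5500, 0.4500)
After 2 days: (0.5225, 0.4775)
After 3 days: (0.5239, 0.4761)
P(in Snowy after 3 days) = 0.4761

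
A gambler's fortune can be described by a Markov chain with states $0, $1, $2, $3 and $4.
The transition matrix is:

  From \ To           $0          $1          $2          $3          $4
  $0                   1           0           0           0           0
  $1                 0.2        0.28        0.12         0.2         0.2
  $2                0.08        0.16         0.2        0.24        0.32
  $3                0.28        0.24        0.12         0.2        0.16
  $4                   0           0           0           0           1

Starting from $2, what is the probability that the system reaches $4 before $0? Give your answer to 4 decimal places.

Let h(s) be the probability of absorption at $4 starting from transient state s. Then h($4) = 1 and h($0) = 0. By first-step analysis:
h($1) = 0.2·0 + 0.28·h($1) + 0.12·h($2) + 0.2·h($3) + 0.2·1
h($2) = 0.08·0 + 0.16·h($1) + 0.2·h($2) + 0.24·h($3) + 0.32·1
h($3) = 0.28·0 + 0.24·h($1) + 0.12·h($2) + 0.2·h($3) + 0.16·1
Solving: h($1) = 0.5082, h($2) = 0.6360, h($3) = 0.4479.
Starting from $2, the probability is 0.6360.

0.6360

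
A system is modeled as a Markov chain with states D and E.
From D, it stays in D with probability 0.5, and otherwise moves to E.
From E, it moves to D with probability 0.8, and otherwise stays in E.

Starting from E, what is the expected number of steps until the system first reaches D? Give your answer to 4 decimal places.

1.2500

Let t(s) be the expected number of steps to first reach D from state s, with t(D) = 0. Conditioning on the first step:
t(E) = 1 + 0.2·t(E)
Solving: t(E) = 1.2500.
Expected steps from E to D: 1.2500.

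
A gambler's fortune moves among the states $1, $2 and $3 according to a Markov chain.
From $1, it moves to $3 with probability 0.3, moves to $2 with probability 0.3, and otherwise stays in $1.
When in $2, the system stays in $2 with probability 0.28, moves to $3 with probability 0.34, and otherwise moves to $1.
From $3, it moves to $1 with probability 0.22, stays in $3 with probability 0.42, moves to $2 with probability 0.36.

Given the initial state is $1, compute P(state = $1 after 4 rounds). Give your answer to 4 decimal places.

0.3299

Propagate the distribution vector 4 rounds from $1.
After 0 rounds: (1.0000, 0.0000, 0.0000)
After 1 round: (0.4000, 0.3000, 0.3000)
After 2 rounds: (0.3400, 0.3120, 0.3480)
After 3 rounds: (0.3311, 0.3146, 0.3542)
After 4 rounds: (0.3299, 0.3150, 0.3551)
P(in $1 after 4 rounds) = 0.3299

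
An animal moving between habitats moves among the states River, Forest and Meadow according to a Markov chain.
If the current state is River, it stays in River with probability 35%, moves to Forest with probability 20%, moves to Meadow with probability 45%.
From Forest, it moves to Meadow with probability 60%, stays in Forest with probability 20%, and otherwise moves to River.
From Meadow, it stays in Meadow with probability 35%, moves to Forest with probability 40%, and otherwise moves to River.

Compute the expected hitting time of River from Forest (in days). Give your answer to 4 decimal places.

Let t(s) be the expected number of days to first reach River from state s, with t(River) = 0. Conditioning on the first day:
t(Forest) = 1 + 0.2·t(Forest) + 0.6·t(Meadow)
t(Meadow) = 1 + 0.4·t(Forest) + 0.35·t(Meadow)
Solving: t(Forest) = 4.4643, t(Meadow) = 4.2857.
Expected days from Forest to River: 4.4643.

4.4643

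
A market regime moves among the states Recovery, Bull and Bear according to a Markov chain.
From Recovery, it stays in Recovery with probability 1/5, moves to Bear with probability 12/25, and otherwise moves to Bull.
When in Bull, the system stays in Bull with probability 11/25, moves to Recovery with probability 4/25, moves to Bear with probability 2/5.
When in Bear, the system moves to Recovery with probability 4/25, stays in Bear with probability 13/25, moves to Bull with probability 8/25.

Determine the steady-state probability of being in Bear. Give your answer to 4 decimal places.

Let the stationary distribution be π with π = πP and π_1 + π_2 + π_3 = 1.
π_1 = 0.2·π_1 + 0.16·π_2 + 0.16·π_3
π_2 = 0.32·π_1 + 0.44·π_2 + 0.32·π_3
Solving with the normalization constraint gives π = (0.1667, 0.3636, 0.4697).
So the stationary probability of Bear is 0.4697.

0.4697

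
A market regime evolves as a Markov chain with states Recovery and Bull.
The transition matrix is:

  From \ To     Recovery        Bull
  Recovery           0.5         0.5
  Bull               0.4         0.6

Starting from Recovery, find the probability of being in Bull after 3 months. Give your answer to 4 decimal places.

Propagate the distribution vector 3 months from Recovery.
After 0 months: (1.0000, 0.0000)
After 1 month: (0.5000, 0.5000)
After 2 months: (0.4500, 0.5500)
After 3 months: (0.4450, 0.5550)
P(in Bull after 3 months) = 0.5550

0.5550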